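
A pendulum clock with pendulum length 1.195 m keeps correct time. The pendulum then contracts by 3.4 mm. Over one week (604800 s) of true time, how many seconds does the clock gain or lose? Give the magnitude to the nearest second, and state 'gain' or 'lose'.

gain 862 s

T ∝ √L, so T'/T = √(1.19160/1.195) = 0.998576.
In 604800 s of true time the clock registers 604800/0.998576 = 605662.2 s, so it gains 862 s.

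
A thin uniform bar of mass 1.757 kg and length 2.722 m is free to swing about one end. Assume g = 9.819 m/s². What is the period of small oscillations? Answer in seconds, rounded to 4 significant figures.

2.701 s

For a physical pendulum T = 2π√(I/(mgd)), with d = 1.3610 m from pivot to centre of mass.
I_cm = mL²/12 = 1.757 × 2.722²/12 = 1.0848 kg·m²; I = I_cm + md² = 1.0848 + 1.757 × 1.3610² = 4.3394 kg·m².
T = 2π√(4.3394/(1.757 × 9.819 × 1.3610)) = 2.701 s.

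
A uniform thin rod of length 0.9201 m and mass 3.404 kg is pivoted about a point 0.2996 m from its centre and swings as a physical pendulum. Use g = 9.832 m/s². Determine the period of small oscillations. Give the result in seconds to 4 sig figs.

1.466 s

For a physical pendulum T = 2π√(I/(mgd)), with d = 0.29960 m from pivot to centre of mass.
I_cm = mL²/12 = 3.404 × 0.9201²/12 = 0.24015 kg·m²; I = I_cm + md² = 0.24015 + 3.404 × 0.29960² = 0.54569 kg·m².
T = 2π√(0.54569/(3.404 × 9.832 × 0.29960)) = 1.466 s.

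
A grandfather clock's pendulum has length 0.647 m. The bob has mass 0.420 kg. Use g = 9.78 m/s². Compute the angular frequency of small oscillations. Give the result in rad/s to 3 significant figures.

3.89 rad/s

ω = √(g/L) = √(9.78/0.647) = 3.89 rad/s.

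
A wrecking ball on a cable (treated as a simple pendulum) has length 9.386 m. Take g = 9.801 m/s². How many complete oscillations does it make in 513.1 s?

T = 2π√(L/g) = 2π√(9.386/9.801) = 6.1487 s.
Number of complete oscillations = ⌊513.1/6.1487⌋ = ⌊83.448⌋ = 83.

83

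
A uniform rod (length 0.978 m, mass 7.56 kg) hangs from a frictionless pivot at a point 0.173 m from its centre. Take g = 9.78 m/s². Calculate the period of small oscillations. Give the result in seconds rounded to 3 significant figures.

1.60 s

For a physical pendulum T = 2π√(I/(mgd)), with d = 0.1730 m from pivot to centre of mass.
I_cm = mL²/12 = 7.56 × 0.978²/12 = 0.6026 kg·m²; I = I_cm + md² = 0.6026 + 7.56 × 0.1730² = 0.8288 kg·m².
T = 2π√(0.8288/(7.56 × 9.78 × 0.1730)) = 1.60 s.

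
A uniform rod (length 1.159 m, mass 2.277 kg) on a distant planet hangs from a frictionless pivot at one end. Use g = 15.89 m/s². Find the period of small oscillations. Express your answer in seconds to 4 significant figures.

1.386 s

For a physical pendulum T = 2π√(I/(mgd)), with d = 0.57950 m from pivot to centre of mass.
I_cm = mL²/12 = 2.277 × 1.159²/12 = 0.25489 kg·m²; I = I_cm + md² = 0.25489 + 2.277 × 0.57950² = 1.0196 kg·m².
T = 2π√(1.0196/(2.277 × 15.89 × 0.57950)) = 1.386 s.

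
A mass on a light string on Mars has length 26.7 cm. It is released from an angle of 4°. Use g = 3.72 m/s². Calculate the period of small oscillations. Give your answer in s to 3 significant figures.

1.68 s

T = 2π√(L/g) = 2π√(0.267/3.72) = 2π × 0.2679 = 1.68 s.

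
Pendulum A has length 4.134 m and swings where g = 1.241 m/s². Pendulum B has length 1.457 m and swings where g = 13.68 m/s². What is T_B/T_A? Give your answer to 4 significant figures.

T = 2π√(L/g), so T_B/T_A = √((L_B/g_B)/(L_A/g_A)) = √((1.457/13.68)/(4.134/1.241)) = 0.1788.

0.1788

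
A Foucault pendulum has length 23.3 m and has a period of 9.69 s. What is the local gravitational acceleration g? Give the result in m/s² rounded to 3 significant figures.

9.80 m/s²

From T = 2π√(L/g), g = 4π²L/T² = 4π² × 23.3/9.690² = 9.80 m/s².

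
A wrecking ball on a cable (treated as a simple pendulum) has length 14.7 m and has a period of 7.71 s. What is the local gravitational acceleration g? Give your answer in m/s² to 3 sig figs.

From T = 2π√(L/g), g = 4π²L/T² = 4π² × 14.7/7.710² = 9.76 m/s².

9.76 m/s²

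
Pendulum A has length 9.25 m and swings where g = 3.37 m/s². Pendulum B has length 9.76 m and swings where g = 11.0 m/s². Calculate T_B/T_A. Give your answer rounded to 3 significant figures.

T = 2π√(L/g), so T_B/T_A = √((L_B/g_B)/(L_A/g_A)) = √((9.76/11.0)/(9.25/3.37)) = 0.569.

0.569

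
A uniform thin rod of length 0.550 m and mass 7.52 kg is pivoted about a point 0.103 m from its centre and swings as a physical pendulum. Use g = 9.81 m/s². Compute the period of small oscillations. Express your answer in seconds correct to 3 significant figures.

1.18 s

For a physical pendulum T = 2π√(I/(mgd)), with d = 0.1030 m from pivot to centre of mass.
I_cm = mL²/12 = 7.52 × 0.550²/12 = 0.1896 kg·m²; I = I_cm + md² = 0.1896 + 7.52 × 0.1030² = 0.2693 kg·m².
T = 2π√(0.2693/(7.52 × 9.81 × 0.1030)) = 1.18 s.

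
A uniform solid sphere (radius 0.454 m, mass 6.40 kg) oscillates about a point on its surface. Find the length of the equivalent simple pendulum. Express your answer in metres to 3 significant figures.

0.636 m

The equivalent simple-pendulum length is L_eq = I/(md), where I is about the pivot and d = 0.4540 m.
I_cm = (2/5)mR² = 0.5277 kg·m², so I = I_cm + md² = 0.5277 + 1.319 = 1.847 kg·m².
L_eq = 1.847/(6.40 × 0.4540) = 0.636 m.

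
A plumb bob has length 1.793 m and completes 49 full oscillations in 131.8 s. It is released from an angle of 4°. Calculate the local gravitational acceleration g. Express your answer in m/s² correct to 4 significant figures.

9.784 m/s²

T = 131.8/49 = 2.6898 s.
From T = 2π√(L/g), g = 4π²L/T² = 4π² × 1.793/2.6898² = 9.784 m/s².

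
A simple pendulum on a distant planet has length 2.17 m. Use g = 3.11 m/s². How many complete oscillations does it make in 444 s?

84

T = 2π√(L/g) = 2π√(2.17/3.11) = 5.248 s.
Number of complete oscillations = ⌊444/5.248⌋ = ⌊84.60⌋ = 84.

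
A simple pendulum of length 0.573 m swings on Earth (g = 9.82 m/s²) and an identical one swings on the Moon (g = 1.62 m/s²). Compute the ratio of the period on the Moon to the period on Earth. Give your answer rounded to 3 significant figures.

2.46

T ∝ 1/√g, so T₂/T₁ = √(g₁/g₂) = √(9.82/1.62) = 2.46.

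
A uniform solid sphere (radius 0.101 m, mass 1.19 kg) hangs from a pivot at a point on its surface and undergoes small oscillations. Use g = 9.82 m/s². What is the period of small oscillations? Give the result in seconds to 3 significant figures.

I_cm = (2/5)mr² = 0.004856 kg·m². The pivot is at distance d = 0.101 m from the centre of mass.
By the parallel-axis theorem, I = I_cm + md² = 0.004856 + 0.01214 = 0.01699 kg·m².
T = 2π√(I/(mgd)) = 2π√(0.01699/(1.19 × 9.82 × 0.101)) = 0.754 s.

0.754 s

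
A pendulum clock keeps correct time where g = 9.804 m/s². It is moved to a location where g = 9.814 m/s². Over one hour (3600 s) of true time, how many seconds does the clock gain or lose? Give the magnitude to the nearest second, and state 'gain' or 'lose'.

gain 2 s

The clock's period scales as T ∝ 1/√g, so T'/T = √(9.804/9.814) = 0.999490.
In 3600 s of true time the clock registers 3600/0.999490 = 3601.8 s, so it gains 2 s.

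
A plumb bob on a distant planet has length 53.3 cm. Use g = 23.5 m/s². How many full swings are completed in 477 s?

504

T = 2π√(L/g) = 2π√(0.533/23.5) = 0.9463 s.
Number of complete oscillations = ⌊477/0.9463⌋ = ⌊504.1⌋ = 504.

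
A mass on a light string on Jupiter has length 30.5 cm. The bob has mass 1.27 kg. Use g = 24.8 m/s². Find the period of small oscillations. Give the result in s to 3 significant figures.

T = 2π√(L/g) = 2π√(0.305/24.8) = 2π × 0.1109 = 0.697 s.

0.697 s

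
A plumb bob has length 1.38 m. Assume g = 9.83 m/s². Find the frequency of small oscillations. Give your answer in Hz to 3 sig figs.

0.425 Hz

T = 2π√(L/g) = 2π√(1.38/9.83) = 2.354 s, so f = 1/T = 0.425 Hz.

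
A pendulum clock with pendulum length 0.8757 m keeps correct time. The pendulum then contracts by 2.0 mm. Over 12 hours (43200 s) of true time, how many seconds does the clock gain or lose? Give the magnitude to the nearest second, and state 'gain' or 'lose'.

T ∝ √L, so T'/T = √(0.87370/0.8757) = 0.998857.
In 43200 s of true time the clock registers 43200/0.998857 = 43249.4 s, so it gains 49 s.

gain 49 s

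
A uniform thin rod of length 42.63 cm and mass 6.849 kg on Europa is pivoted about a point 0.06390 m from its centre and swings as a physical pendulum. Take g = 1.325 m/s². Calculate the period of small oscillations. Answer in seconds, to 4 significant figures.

2.994 s

For a physical pendulum T = 2π√(I/(mgd)), with d = 0.063900 m from pivot to centre of mass.
I_cm = mL²/12 = 6.849 × 0.4263²/12 = 0.10372 kg·m²; I = I_cm + md² = 0.10372 + 6.849 × 0.063900² = 0.13169 kg·m².
T = 2π√(0.13169/(6.849 × 1.325 × 0.063900)) = 2.994 s.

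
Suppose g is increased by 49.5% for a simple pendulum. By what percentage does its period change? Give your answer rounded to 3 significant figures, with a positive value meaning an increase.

T ∝ 1/√g, so T'/T = 1/√(1.495) = 0.8179.
Percentage change in T = (0.8179 − 1) × 100% = -18.2%.

-18.2%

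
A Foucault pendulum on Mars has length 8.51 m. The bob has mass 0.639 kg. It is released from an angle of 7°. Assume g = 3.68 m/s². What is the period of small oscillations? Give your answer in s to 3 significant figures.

T = 2π√(L/g) = 2π√(8.51/3.68) = 2π × 1.521 = 9.55 s.

9.55 s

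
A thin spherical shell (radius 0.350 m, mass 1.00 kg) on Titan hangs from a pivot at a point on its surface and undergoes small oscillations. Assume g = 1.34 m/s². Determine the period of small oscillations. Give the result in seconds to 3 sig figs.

4.15 s

I_cm = (2/3)mr² = 0.08167 kg·m². The pivot is at distance d = 0.350 m from the centre of mass.
By the parallel-axis theorem, I = I_cm + md² = 0.08167 + 0.1225 = 0.2042 kg·m².
T = 2π√(I/(mgd)) = 2π√(0.2042/(1.00 × 1.34 × 0.350)) = 4.15 s.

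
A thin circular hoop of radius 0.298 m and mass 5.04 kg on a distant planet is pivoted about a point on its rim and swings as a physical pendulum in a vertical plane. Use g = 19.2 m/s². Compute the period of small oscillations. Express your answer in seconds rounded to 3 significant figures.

1.11 s

I_cm = mr² = 0.4476 kg·m². The pivot is at distance d = 0.298 m from the centre of mass.
By the parallel-axis theorem, I = I_cm + md² = 0.4476 + 0.4476 = 0.8951 kg·m².
T = 2π√(I/(mgd)) = 2π√(0.8951/(5.04 × 19.2 × 0.298)) = 1.11 s.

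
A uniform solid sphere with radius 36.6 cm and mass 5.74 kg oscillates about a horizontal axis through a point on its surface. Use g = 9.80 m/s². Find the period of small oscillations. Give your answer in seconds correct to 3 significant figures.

1.44 s

I_cm = (2/5)mr² = 0.3076 kg·m². The pivot is at distance d = 0.366 m from the centre of mass.
By the parallel-axis theorem, I = I_cm + md² = 0.3076 + 0.7689 = 1.076 kg·m².
T = 2π√(I/(mgd)) = 2π√(1.076/(5.74 × 9.80 × 0.366)) = 1.44 s.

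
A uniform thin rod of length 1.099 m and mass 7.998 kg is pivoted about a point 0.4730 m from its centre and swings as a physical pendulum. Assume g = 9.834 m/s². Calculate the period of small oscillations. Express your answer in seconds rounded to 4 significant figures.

1.659 s

For a physical pendulum T = 2π√(I/(mgd)), with d = 0.47300 m from pivot to centre of mass.
I_cm = mL²/12 = 7.998 × 1.099²/12 = 0.80500 kg·m²; I = I_cm + md² = 0.80500 + 7.998 × 0.47300² = 2.5944 kg·m².
T = 2π√(2.5944/(7.998 × 9.834 × 0.47300)) = 1.659 s.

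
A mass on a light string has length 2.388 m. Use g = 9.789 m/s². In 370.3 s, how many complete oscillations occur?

T = 2π√(L/g) = 2π√(2.388/9.789) = 3.1033 s.
Number of complete oscillations = ⌊370.3/3.1033⌋ = ⌊119.32⌋ = 119.

119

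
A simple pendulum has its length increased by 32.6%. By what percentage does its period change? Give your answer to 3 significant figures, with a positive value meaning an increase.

T ∝ √L, so T'/T = √(1.326) = 1.152.
Percentage change in T = (1.152 − 1) × 100% = 15.2%.

15.2%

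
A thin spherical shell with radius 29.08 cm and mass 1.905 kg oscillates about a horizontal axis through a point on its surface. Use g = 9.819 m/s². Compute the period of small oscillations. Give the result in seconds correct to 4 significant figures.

1.396 s

I_cm = (2/3)mr² = 0.10740 kg·m². The pivot is at distance d = 0.2908 m from the centre of mass.
By the parallel-axis theorem, I = I_cm + md² = 0.10740 + 0.16110 = 0.26849 kg·m².
T = 2π√(I/(mgd)) = 2π√(0.26849/(1.905 × 9.819 × 0.2908)) = 1.396 s.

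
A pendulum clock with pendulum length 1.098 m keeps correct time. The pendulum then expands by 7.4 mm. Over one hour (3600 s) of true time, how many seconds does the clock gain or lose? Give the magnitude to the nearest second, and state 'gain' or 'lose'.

lose 12 s

T ∝ √L, so T'/T = √(1.10540/1.098) = 1.00336.
In 3600 s of true time the clock registers 3600/1.00336 = 3587.9 s, so it loses 12 s.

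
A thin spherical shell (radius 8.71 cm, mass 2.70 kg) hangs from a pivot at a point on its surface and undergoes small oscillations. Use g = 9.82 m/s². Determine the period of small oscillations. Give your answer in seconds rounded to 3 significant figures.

0.764 s

I_cm = (2/3)mr² = 0.01366 kg·m². The pivot is at distance d = 0.0871 m from the centre of mass.
By the parallel-axis theorem, I = I_cm + md² = 0.01366 + 0.02048 = 0.03414 kg·m².
T = 2π√(I/(mgd)) = 2π√(0.03414/(2.70 × 9.82 × 0.0871)) = 0.764 s.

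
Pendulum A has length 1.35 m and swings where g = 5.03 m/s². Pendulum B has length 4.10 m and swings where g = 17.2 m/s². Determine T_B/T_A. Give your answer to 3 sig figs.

T = 2π√(L/g), so T_B/T_A = √((L_B/g_B)/(L_A/g_A)) = √((4.10/17.2)/(1.35/5.03)) = 0.942.

0.942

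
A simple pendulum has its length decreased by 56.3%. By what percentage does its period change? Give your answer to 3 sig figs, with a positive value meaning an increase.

-33.9%

T ∝ √L, so T'/T = √(0.4370) = 0.6611.
Percentage change in T = (0.6611 − 1) × 100% = -33.9%.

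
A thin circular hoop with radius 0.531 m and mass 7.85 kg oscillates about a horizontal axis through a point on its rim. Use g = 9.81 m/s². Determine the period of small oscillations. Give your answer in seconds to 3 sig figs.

2.07 s

I_cm = mr² = 2.213 kg·m². The pivot is at distance d = 0.531 m from the centre of mass.
By the parallel-axis theorem, I = I_cm + md² = 2.213 + 2.213 = 4.427 kg·m².
T = 2π√(I/(mgd)) = 2π√(4.427/(7.85 × 9.81 × 0.531)) = 2.07 s.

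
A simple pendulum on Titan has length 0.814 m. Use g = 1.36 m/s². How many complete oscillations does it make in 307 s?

T = 2π√(L/g) = 2π√(0.814/1.36) = 4.861 s.
Number of complete oscillations = ⌊307/4.861⌋ = ⌊63.16⌋ = 63.

63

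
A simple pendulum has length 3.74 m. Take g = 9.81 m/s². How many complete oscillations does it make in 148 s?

38

T = 2π√(L/g) = 2π√(3.74/9.81) = 3.880 s.
Number of complete oscillations = ⌊148/3.880⌋ = ⌊38.15⌋ = 38.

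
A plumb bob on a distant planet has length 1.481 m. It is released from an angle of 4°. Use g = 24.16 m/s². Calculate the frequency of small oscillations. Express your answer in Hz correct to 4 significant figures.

0.6428 Hz

T = 2π√(L/g) = 2π√(1.481/24.16) = 1.5556 s, so f = 1/T = 0.6428 Hz.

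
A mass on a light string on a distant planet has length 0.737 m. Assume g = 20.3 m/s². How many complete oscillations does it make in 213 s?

177

T = 2π√(L/g) = 2π√(0.737/20.3) = 1.197 s.
Number of complete oscillations = ⌊213/1.197⌋ = ⌊177.9⌋ = 177.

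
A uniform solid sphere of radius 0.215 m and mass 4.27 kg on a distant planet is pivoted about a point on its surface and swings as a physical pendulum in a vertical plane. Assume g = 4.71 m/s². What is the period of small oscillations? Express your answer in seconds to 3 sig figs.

1.59 s

I_cm = (2/5)mr² = 0.07895 kg·m². The pivot is at distance d = 0.215 m from the centre of mass.
By the parallel-axis theorem, I = I_cm + md² = 0.07895 + 0.1974 = 0.2763 kg·m².
T = 2π√(I/(mgd)) = 2π√(0.2763/(4.27 × 4.71 × 0.215)) = 1.59 s.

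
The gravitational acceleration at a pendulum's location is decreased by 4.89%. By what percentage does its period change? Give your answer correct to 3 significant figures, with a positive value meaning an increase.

2.54%

T ∝ 1/√g, so T'/T = 1/√(0.9511) = 1.025.
Percentage change in T = (1.025 − 1) × 100% = 2.54%.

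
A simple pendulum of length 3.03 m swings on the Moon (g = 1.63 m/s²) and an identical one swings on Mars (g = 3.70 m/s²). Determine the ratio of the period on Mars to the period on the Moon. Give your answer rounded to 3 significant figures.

T ∝ 1/√g, so T₂/T₁ = √(g₁/g₂) = √(1.63/3.70) = 0.664.

0.664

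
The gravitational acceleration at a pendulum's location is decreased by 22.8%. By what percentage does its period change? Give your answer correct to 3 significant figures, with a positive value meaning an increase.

13.8%

T ∝ 1/√g, so T'/T = 1/√(0.7720) = 1.138.
Percentage change in T = (1.138 − 1) × 100% = 13.8%.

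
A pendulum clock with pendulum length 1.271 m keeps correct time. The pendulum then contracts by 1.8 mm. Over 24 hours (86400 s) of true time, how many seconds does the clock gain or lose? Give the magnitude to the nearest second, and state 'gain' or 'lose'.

gain 61 s

T ∝ √L, so T'/T = √(1.26920/1.271) = 0.999292.
In 86400 s of true time the clock registers 86400/0.999292 = 86461.2 s, so it gains 61 s.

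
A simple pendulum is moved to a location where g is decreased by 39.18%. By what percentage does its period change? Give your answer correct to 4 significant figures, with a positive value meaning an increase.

T ∝ 1/√g, so T'/T = 1/√(0.60820) = 1.2823.
Percentage change in T = (1.2823 − 1) × 100% = 28.23%.

28.23%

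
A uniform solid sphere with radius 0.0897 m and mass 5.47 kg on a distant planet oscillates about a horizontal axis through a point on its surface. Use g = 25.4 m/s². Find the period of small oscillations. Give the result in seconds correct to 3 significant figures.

0.442 s

I_cm = (2/5)mr² = 0.01760 kg·m². The pivot is at distance d = 0.0897 m from the centre of mass.
By the parallel-axis theorem, I = I_cm + md² = 0.01760 + 0.04401 = 0.06162 kg·m².
T = 2π√(I/(mgd)) = 2π√(0.06162/(5.47 × 25.4 × 0.0897)) = 0.442 s.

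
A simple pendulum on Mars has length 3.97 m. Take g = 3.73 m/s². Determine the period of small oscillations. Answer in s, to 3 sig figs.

6.48 s

T = 2π√(L/g) = 2π√(3.97/3.73) = 2π × 1.032 = 6.48 s.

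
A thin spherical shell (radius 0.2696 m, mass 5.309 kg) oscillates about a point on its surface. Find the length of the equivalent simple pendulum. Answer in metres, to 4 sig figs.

The equivalent simple-pendulum length is L_eq = I/(md), where I is about the pivot and d = 0.26960 m.
I_cm = (2/3)mR² = 0.25725 kg·m², so I = I_cm + md² = 0.25725 + 0.38588 = 0.64313 kg·m².
L_eq = 0.64313/(5.309 × 0.26960) = 0.4493 m.

0.4493 m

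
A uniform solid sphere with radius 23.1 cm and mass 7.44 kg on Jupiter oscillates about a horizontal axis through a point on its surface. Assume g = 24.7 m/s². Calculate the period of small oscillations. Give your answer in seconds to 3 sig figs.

0.719 s

I_cm = (2/5)mr² = 0.1588 kg·m². The pivot is at distance d = 0.231 m from the centre of mass.
By the parallel-axis theorem, I = I_cm + md² = 0.1588 + 0.3970 = 0.5558 kg·m².
T = 2π√(I/(mgd)) = 2π√(0.5558/(7.44 × 24.7 × 0.231)) = 0.719 s.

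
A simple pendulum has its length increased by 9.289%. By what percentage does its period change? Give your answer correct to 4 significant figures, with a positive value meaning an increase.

T ∝ √L, so T'/T = √(1.0929) = 1.0454.
Percentage change in T = (1.0454 − 1) × 100% = 4.541%.

4.541%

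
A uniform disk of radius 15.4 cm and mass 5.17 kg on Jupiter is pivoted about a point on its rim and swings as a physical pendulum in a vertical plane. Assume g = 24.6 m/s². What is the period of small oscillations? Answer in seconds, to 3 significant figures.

I_cm = ½mr² = 0.06131 kg·m². The pivot is at distance d = 0.154 m from the centre of mass.
By the parallel-axis theorem, I = I_cm + md² = 0.06131 + 0.1226 = 0.1839 kg·m².
T = 2π√(I/(mgd)) = 2π√(0.1839/(5.17 × 24.6 × 0.154)) = 0.609 s.

0.609 s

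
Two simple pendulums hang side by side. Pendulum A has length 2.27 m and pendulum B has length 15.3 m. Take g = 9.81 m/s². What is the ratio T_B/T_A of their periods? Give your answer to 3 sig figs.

T ∝ √L, so T_B/T_A = √(L_B/L_A) = √(15.3/2.27) = 2.60.

2.60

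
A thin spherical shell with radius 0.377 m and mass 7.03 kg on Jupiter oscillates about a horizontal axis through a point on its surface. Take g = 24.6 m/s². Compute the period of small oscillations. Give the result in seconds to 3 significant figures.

I_cm = (2/3)mr² = 0.6661 kg·m². The pivot is at distance d = 0.377 m from the centre of mass.
By the parallel-axis theorem, I = I_cm + md² = 0.6661 + 0.9992 = 1.665 kg·m².
T = 2π√(I/(mgd)) = 2π√(1.665/(7.03 × 24.6 × 0.377)) = 1.00 s.

1.00 s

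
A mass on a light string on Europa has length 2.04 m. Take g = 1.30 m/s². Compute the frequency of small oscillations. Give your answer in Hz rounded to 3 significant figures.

0.127 Hz

T = 2π√(L/g) = 2π√(2.04/1.30) = 7.871 s, so f = 1/T = 0.127 Hz.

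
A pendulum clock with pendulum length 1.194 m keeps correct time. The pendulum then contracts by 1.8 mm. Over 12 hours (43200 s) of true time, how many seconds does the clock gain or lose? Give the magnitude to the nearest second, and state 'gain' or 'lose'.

T ∝ √L, so T'/T = √(1.19220/1.194) = 0.999246.
In 43200 s of true time the clock registers 43200/0.999246 = 43232.6 s, so it gains 33 s.

gain 33 s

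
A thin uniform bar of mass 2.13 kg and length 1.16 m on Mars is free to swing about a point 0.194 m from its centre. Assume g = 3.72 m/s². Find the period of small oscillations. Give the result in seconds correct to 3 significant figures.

2.86 s

For a physical pendulum T = 2π√(I/(mgd)), with d = 0.1940 m from pivot to centre of mass.
I_cm = mL²/12 = 2.13 × 1.16²/12 = 0.2388 kg·m²; I = I_cm + md² = 0.2388 + 2.13 × 0.1940² = 0.3190 kg·m².
T = 2π√(0.3190/(2.13 × 3.72 × 0.1940)) = 2.86 s.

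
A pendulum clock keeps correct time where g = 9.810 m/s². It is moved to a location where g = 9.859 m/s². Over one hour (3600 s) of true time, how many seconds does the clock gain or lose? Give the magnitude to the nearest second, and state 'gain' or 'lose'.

The clock's period scales as T ∝ 1/√g, so T'/T = √(9.810/9.859) = 0.997512.
In 3600 s of true time the clock registers 3600/0.997512 = 3609.0 s, so it gains 9 s.

gain 9 s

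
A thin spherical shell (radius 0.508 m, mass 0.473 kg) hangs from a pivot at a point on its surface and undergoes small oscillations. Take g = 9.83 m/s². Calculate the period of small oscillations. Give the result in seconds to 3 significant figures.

I_cm = (2/3)mr² = 0.08138 kg·m². The pivot is at distance d = 0.508 m from the centre of mass.
By the parallel-axis theorem, I = I_cm + md² = 0.08138 + 0.1221 = 0.2034 kg·m².
T = 2π√(I/(mgd)) = 2π√(0.2034/(0.473 × 9.83 × 0.508)) = 1.84 s.

1.84 s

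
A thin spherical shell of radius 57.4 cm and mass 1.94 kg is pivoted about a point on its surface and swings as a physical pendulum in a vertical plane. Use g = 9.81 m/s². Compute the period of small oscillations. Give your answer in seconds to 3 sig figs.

1.96 s

I_cm = (2/3)mr² = 0.4261 kg·m². The pivot is at distance d = 0.574 m from the centre of mass.
By the parallel-axis theorem, I = I_cm + md² = 0.4261 + 0.6392 = 1.065 kg·m².
T = 2π√(I/(mgd)) = 2π√(1.065/(1.94 × 9.81 × 0.574)) = 1.96 s.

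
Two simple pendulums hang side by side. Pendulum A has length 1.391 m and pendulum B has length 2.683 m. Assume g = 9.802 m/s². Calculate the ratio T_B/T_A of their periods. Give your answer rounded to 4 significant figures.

T ∝ √L, so T_B/T_A = √(L_B/L_A) = √(2.683/1.391) = 1.389.

1.389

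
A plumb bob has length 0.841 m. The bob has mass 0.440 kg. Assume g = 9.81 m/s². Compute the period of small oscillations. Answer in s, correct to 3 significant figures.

1.84 s

T = 2π√(L/g) = 2π√(0.841/9.81) = 2π × 0.2928 = 1.84 s.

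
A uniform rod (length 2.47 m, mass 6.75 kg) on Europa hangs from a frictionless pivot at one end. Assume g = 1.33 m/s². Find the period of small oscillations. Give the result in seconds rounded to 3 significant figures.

For a physical pendulum T = 2π√(I/(mgd)), with d = 1.235 m from pivot to centre of mass.
I_cm = mL²/12 = 6.75 × 2.47²/12 = 3.432 kg·m²; I = I_cm + md² = 3.432 + 6.75 × 1.235² = 13.73 kg·m².
T = 2π√(13.73/(6.75 × 1.33 × 1.235)) = 6.99 s.

6.99 s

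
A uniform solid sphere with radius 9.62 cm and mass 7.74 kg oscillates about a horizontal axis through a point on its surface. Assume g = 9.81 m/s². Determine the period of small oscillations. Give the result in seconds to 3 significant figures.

0.736 s

I_cm = (2/5)mr² = 0.02865 kg·m². The pivot is at distance d = 0.0962 m from the centre of mass.
By the parallel-axis theorem, I = I_cm + md² = 0.02865 + 0.07163 = 0.1003 kg·m².
T = 2π√(I/(mgd)) = 2π√(0.1003/(7.74 × 9.81 × 0.0962)) = 0.736 s.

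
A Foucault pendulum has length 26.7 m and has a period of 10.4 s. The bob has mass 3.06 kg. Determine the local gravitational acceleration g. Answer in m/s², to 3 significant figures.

From T = 2π√(L/g), g = 4π²L/T² = 4π² × 26.7/10.40² = 9.75 m/s².

9.75 m/s²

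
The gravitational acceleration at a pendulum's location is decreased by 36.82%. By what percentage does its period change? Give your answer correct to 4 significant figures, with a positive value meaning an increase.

25.81%

T ∝ 1/√g, so T'/T = 1/√(0.63180) = 1.2581.
Percentage change in T = (1.2581 − 1) × 100% = 25.81%.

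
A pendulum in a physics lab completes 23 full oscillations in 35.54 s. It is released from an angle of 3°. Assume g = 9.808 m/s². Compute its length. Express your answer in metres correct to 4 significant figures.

0.5932 m

T = 35.54/23 = 1.5452 s.
From T = 2π√(L/g), L = gT²/(4π²) = 9.808 × 1.5452²/(4π²) = 0.5932 m.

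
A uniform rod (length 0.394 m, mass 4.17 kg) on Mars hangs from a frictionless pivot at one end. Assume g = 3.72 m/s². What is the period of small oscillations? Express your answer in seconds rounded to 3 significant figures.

1.67 s

For a physical pendulum T = 2π√(I/(mgd)), with d = 0.1970 m from pivot to centre of mass.
I_cm = mL²/12 = 4.17 × 0.394²/12 = 0.05394 kg·m²; I = I_cm + md² = 0.05394 + 4.17 × 0.1970² = 0.2158 kg·m².
T = 2π√(0.2158/(4.17 × 3.72 × 0.1970)) = 1.67 s.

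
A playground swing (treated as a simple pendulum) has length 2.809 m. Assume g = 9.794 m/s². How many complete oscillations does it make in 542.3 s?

T = 2π√(L/g) = 2π√(2.809/9.794) = 3.3649 s.
Number of complete oscillations = ⌊542.3/3.3649⌋ = ⌊161.16⌋ = 161.

161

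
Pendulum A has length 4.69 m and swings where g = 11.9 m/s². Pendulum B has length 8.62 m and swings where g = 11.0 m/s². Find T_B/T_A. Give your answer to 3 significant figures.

T = 2π√(L/g), so T_B/T_A = √((L_B/g_B)/(L_A/g_A)) = √((8.62/11.0)/(4.69/11.9)) = 1.41.

1.41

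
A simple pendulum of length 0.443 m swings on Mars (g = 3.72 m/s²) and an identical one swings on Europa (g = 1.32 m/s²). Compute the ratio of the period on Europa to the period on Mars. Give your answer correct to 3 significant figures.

1.68

T ∝ 1/√g, so T₂/T₁ = √(g₁/g₂) = √(3.72/1.32) = 1.68.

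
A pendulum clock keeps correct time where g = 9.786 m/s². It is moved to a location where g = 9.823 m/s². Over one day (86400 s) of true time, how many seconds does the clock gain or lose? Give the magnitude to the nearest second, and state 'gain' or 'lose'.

gain 163 s

The clock's period scales as T ∝ 1/√g, so T'/T = √(9.786/9.823) = 0.998115.
In 86400 s of true time the clock registers 86400/0.998115 = 86563.2 s, so it gains 163 s.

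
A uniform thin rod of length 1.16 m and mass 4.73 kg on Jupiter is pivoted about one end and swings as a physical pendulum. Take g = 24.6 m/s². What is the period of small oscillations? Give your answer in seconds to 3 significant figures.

For a physical pendulum T = 2π√(I/(mgd)), with d = 0.5800 m from pivot to centre of mass.
I_cm = mL²/12 = 4.73 × 1.16²/12 = 0.5304 kg·m²; I = I_cm + md² = 0.5304 + 4.73 × 0.5800² = 2.122 kg·m².
T = 2π√(2.122/(4.73 × 24.6 × 0.5800)) = 1.11 s.

1.11 s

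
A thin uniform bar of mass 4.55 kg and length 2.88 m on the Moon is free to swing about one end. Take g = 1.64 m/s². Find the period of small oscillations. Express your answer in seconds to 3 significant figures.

For a physical pendulum T = 2π√(I/(mgd)), with d = 1.440 m from pivot to centre of mass.
I_cm = mL²/12 = 4.55 × 2.88²/12 = 3.145 kg·m²; I = I_cm + md² = 3.145 + 4.55 × 1.440² = 12.58 kg·m².
T = 2π√(12.58/(4.55 × 1.64 × 1.440)) = 6.80 s.

6.80 s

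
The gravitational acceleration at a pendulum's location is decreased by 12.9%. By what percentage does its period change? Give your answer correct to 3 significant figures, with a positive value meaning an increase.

7.15%

T ∝ 1/√g, so T'/T = 1/√(0.8710) = 1.071.
Percentage change in T = (1.071 − 1) × 100% = 7.15%.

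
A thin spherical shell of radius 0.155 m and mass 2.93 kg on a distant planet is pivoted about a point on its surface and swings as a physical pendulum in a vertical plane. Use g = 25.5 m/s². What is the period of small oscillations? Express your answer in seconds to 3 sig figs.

I_cm = (2/3)mr² = 0.04693 kg·m². The pivot is at distance d = 0.155 m from the centre of mass.
By the parallel-axis theorem, I = I_cm + md² = 0.04693 + 0.07039 = 0.1173 kg·m².
T = 2π√(I/(mgd)) = 2π√(0.1173/(2.93 × 25.5 × 0.155)) = 0.632 s.

0.632 s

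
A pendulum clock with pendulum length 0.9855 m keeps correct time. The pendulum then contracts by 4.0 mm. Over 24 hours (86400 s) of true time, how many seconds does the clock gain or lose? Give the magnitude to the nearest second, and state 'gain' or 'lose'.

gain 176 s

T ∝ √L, so T'/T = √(0.98150/0.9855) = 0.997969.
In 86400 s of true time the clock registers 86400/0.997969 = 86575.9 s, so it gains 176 s.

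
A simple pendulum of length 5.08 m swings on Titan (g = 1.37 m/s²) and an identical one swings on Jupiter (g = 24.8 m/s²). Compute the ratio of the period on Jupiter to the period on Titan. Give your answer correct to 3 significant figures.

T ∝ 1/√g, so T₂/T₁ = √(g₁/g₂) = √(1.37/24.8) = 0.235.

0.235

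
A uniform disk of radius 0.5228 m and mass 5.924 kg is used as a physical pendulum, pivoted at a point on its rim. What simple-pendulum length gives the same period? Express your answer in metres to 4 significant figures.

The equivalent simple-pendulum length is L_eq = I/(md), where I is about the pivot and d = 0.52280 m.
I_cm = ½mR² = 0.80957 kg·m², so I = I_cm + md² = 0.80957 + 1.6191 = 2.4287 kg·m².
L_eq = 2.4287/(5.924 × 0.52280) = 0.7842 m.

0.7842 m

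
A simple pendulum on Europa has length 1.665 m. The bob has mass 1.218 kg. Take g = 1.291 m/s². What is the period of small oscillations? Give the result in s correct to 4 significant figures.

T = 2π√(L/g) = 2π√(1.665/1.291) = 2π × 1.1356 = 7.135 s.

7.135 s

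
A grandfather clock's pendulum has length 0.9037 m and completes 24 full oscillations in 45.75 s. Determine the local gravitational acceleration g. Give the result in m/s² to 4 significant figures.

T = 45.75/24 = 1.9062 s.
From T = 2π√(L/g), g = 4π²L/T² = 4π² × 0.9037/1.9062² = 9.818 m/s².

9.818 m/s²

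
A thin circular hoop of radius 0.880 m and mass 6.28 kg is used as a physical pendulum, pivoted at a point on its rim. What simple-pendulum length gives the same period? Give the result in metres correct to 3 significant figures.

1.76 m

The equivalent simple-pendulum length is L_eq = I/(md), where I is about the pivot and d = 0.8800 m.
I_cm = mR² = 4.863 kg·m², so I = I_cm + md² = 4.863 + 4.863 = 9.726 kg·m².
L_eq = 9.726/(6.28 × 0.8800) = 1.76 m.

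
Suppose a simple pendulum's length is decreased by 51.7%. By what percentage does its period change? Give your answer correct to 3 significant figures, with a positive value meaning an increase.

T ∝ √L, so T'/T = √(0.4830) = 0.6950.
Percentage change in T = (0.6950 − 1) × 100% = -30.5%.

-30.5%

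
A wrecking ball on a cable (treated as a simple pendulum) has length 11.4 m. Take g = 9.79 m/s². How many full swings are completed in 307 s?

T = 2π√(L/g) = 2π√(11.4/9.79) = 6.780 s.
Number of complete oscillations = ⌊307/6.780⌋ = ⌊45.28⌋ = 45.

45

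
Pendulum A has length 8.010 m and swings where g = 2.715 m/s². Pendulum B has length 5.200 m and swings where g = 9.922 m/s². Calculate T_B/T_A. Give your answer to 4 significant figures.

T = 2π√(L/g), so T_B/T_A = √((L_B/g_B)/(L_A/g_A)) = √((5.200/9.922)/(8.010/2.715)) = 0.4215.

0.4215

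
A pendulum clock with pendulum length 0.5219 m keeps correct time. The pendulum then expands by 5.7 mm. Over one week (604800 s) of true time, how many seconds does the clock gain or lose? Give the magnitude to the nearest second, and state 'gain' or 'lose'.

lose 3276 s

T ∝ √L, so T'/T = √(0.52760/0.5219) = 1.00545.
In 604800 s of true time the clock registers 604800/1.00545 = 601524.1 s, so it loses 3276 s.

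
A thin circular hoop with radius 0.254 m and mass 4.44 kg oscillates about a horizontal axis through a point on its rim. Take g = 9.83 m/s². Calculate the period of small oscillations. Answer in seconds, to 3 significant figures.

I_cm = mr² = 0.2865 kg·m². The pivot is at distance d = 0.254 m from the centre of mass.
By the parallel-axis theorem, I = I_cm + md² = 0.2865 + 0.2865 = 0.5729 kg·m².
T = 2π√(I/(mgd)) = 2π√(0.5729/(4.44 × 9.83 × 0.254)) = 1.43 s.

1.43 s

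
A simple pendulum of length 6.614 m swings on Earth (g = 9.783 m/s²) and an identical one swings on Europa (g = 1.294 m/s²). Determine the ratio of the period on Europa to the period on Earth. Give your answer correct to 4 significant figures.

2.750

T ∝ 1/√g, so T₂/T₁ = √(g₁/g₂) = √(9.783/1.294) = 2.750.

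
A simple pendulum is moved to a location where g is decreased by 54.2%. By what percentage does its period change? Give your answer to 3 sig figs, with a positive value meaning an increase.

T ∝ 1/√g, so T'/T = 1/√(0.4580) = 1.478.
Percentage change in T = (1.478 − 1) × 100% = 47.8%.

47.8%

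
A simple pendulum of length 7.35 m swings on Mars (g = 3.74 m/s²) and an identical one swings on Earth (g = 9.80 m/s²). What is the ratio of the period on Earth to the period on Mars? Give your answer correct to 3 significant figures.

0.618

T ∝ 1/√g, so T₂/T₁ = √(g₁/g₂) = √(3.74/9.80) = 0.618.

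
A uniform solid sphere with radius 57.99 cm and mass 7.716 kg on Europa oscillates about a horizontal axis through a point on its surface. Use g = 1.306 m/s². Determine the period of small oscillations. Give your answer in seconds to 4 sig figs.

4.954 s

I_cm = (2/5)mr² = 1.0379 kg·m². The pivot is at distance d = 0.5799 m from the centre of mass.
By the parallel-axis theorem, I = I_cm + md² = 1.0379 + 2.5948 = 3.6327 kg·m².
T = 2π√(I/(mgd)) = 2π√(3.6327/(7.716 × 1.306 × 0.5799)) = 4.954 s.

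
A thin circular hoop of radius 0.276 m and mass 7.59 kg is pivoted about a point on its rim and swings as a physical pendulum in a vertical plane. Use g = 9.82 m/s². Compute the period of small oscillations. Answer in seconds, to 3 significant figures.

I_cm = mr² = 0.5782 kg·m². The pivot is at distance d = 0.276 m from the centre of mass.
By the parallel-axis theorem, I = I_cm + md² = 0.5782 + 0.5782 = 1.156 kg·m².
T = 2π√(I/(mgd)) = 2π√(1.156/(7.59 × 9.82 × 0.276)) = 1.49 s.

1.49 s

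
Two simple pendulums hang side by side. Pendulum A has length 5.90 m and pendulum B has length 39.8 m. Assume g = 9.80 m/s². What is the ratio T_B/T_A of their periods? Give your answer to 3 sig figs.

T ∝ √L, so T_B/T_A = √(L_B/L_A) = √(39.8/5.90) = 2.60.

2.60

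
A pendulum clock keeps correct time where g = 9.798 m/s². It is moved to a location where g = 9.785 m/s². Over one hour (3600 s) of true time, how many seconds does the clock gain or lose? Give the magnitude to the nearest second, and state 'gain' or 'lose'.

lose 2 s

The clock's period scales as T ∝ 1/√g, so T'/T = √(9.798/9.785) = 1.00066.
In 3600 s of true time the clock registers 3600/1.00066 = 3597.6 s, so it loses 2 s.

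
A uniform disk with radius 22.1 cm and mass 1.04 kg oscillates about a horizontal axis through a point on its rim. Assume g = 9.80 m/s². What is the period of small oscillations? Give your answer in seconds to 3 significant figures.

1.16 s

I_cm = ½mr² = 0.02540 kg·m². The pivot is at distance d = 0.221 m from the centre of mass.
By the parallel-axis theorem, I = I_cm + md² = 0.02540 + 0.05079 = 0.07619 kg·m².
T = 2π√(I/(mgd)) = 2π√(0.07619/(1.04 × 9.80 × 0.221)) = 1.16 s.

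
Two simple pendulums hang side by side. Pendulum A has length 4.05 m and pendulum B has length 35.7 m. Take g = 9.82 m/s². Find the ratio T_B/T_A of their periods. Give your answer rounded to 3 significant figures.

2.97

T ∝ √L, so T_B/T_A = √(L_B/L_A) = √(35.7/4.05) = 2.97.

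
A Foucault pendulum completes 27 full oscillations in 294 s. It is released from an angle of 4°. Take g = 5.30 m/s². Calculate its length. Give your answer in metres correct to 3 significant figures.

15.9 m

T = 294/27 = 10.89 s.
From T = 2π√(L/g), L = gT²/(4π²) = 5.30 × 10.89²/(4π²) = 15.9 m.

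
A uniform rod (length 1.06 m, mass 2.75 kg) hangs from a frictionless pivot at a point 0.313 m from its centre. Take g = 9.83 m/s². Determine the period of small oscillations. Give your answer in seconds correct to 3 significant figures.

For a physical pendulum T = 2π√(I/(mgd)), with d = 0.3130 m from pivot to centre of mass.
I_cm = mL²/12 = 2.75 × 1.06²/12 = 0.2575 kg·m²; I = I_cm + md² = 0.2575 + 2.75 × 0.3130² = 0.5269 kg·m².
T = 2π√(0.5269/(2.75 × 9.83 × 0.3130)) = 1.57 s.

1.57 s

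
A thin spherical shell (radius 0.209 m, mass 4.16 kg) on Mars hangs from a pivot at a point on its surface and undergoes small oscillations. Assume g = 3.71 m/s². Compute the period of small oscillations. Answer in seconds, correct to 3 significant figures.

I_cm = (2/3)mr² = 0.1211 kg·m². The pivot is at distance d = 0.209 m from the centre of mass.
By the parallel-axis theorem, I = I_cm + md² = 0.1211 + 0.1817 = 0.3029 kg·m².
T = 2π√(I/(mgd)) = 2π√(0.3029/(4.16 × 3.71 × 0.209)) = 1.93 s.

1.93 s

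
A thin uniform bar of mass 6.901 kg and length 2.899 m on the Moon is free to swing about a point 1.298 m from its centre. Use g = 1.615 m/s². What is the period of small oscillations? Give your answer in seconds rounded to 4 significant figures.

For a physical pendulum T = 2π√(I/(mgd)), with d = 1.2980 m from pivot to centre of mass.
I_cm = mL²/12 = 6.901 × 2.899²/12 = 4.8331 kg·m²; I = I_cm + md² = 4.8331 + 6.901 × 1.2980² = 16.460 kg·m².
T = 2π√(16.460/(6.901 × 1.615 × 1.2980)) = 6.702 s.

6.702 s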